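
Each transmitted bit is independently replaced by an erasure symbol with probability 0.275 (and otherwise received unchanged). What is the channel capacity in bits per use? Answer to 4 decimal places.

Binary erasure channel: capacity C = 1 − ε.
C = 1 − 0.275 = 0.7250 bits per channel use.

0.7250 bits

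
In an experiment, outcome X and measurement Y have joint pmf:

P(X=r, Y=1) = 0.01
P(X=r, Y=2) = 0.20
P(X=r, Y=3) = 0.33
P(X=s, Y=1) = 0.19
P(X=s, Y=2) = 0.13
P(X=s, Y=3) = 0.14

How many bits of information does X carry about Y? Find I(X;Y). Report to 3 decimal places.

0.206 bits

Marginals: p(X) = (0.5400, 0.4600), p(Y) = (0.2000, 0.3300, 0.4700).
I(X;Y) = H(X) + H(Y) − H(X,Y).
H(X) = 0.9954, H(Y) = 1.5042, H(X,Y) = 2.2936.
I(X;Y) = 0.9954 + 1.5042 − 2.2936 = 0.206 bits.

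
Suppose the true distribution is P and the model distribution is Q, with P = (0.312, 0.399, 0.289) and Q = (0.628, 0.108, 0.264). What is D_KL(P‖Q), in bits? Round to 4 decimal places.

0.4751 bits

D(P‖Q) = Σ p·log₂(p/q).
  0.312·log₂(0.312/0.628) = -0.31488
  0.399·log₂(0.399/0.108) = 0.75226
  0.289·log₂(0.289/0.264) = 0.03772
D(P‖Q) = 0.4751 bits.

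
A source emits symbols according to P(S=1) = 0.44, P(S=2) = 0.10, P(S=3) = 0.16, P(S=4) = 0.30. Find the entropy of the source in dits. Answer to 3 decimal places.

0.541 dits

H(S) = −Σ p·log₁₀ p.
  −(0.44)·log₁₀(0.44) = 0.1569
  −(0.10)·log₁₀(0.10) = 0.1000
  −(0.16)·log₁₀(0.16) = 0.1273
  −(0.30)·log₁₀(0.30) = 0.1569
Sum: 0.1569 + 0.1000 + 0.1273 + 0.1569 = 0.541 dits.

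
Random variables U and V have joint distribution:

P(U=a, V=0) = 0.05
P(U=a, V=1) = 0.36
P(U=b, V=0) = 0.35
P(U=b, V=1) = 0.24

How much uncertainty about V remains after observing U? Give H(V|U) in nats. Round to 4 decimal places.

0.5507 nats

Marginals: p(U) = (0.4100, 0.5900), p(V) = (0.4000, 0.6000).
H(V|U) = Σ p(U) · H(V|U=·).
  U=a: p=0.4100, H(V|U=a) = 0.3708
  U=b: p=0.5900, H(V|U=b) = 0.6757
Weighted sum = 0.5507 nats.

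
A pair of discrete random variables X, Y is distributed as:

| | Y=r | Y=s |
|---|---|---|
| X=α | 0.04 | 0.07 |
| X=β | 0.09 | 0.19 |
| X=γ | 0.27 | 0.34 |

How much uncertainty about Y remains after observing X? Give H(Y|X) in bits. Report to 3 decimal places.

0.962 bits

Marginals: p(X) = (0.1100, 0.2800, 0.6100), p(Y) = (0.4000, 0.6000).
H(Y|X) = Σ p(X) · H(Y|X=·).
  X=α: p=0.1100, H(Y|X=α) = 0.9457
  X=β: p=0.2800, H(Y|X=β) = 0.9059
  X=γ: p=0.6100, H(Y|X=γ) = 0.9905
Weighted sum = 0.962 bits.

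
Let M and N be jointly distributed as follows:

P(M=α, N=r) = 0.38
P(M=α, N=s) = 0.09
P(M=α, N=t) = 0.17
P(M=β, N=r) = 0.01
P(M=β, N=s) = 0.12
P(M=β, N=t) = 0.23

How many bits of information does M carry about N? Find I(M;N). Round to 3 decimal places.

0.275 bits

Marginals: p(M) = (0.6400, 0.3600), p(N) = (0.3900, 0.2100, 0.4000).
I(M;N) = H(M) + H(N) − H(M,N).
H(M) = 0.9427, H(N) = 1.5314, H(M,N) = 2.1989.
I(M;N) = 0.9427 + 1.5314 − 2.1989 = 0.275 bits.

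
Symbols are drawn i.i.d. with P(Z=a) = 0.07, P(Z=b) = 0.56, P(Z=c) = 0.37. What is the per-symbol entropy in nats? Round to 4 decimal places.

0.8787 nats

H(Z) = −Σ p·ln p.
  −(0.07)·ln(0.07) = 0.18615
  −(0.56)·ln(0.56) = 0.32470
  −(0.37)·ln(0.37) = 0.36787
Sum: 0.18615 + 0.32470 + 0.36787 = 0.8787 nats.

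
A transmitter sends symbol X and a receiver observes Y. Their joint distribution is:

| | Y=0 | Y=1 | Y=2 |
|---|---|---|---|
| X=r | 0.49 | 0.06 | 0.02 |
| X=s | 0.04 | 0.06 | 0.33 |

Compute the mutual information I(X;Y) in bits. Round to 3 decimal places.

0.551 bits

Marginals: p(X) = (0.5700, 0.4300), p(Y) = (0.5300, 0.1200, 0.3500).
I(X;Y) = Σ p(x,y)·log₂[p(x,y)/(p(x)p(y))].
  (r,0): 0.49·log₂(1.6220) = 0.3419
  (r,1): 0.06·log₂(0.8772) = -0.0113
  (r,2): 0.02·log₂(0.1003) = -0.0664
  (s,0): 0.04·log₂(0.1755) = -0.1004
  (s,1): 0.06·log₂(1.1628) = 0.0131
  (s,2): 0.33·log₂(2.1927) = 0.3738
Sum = 0.551 bits.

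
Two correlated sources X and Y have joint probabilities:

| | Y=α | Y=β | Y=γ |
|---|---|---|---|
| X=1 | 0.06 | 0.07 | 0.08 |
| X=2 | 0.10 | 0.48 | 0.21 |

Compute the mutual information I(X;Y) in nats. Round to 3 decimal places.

Marginals: p(X) = (0.2100, 0.7900), p(Y) = (0.1600, 0.5500, 0.2900).
I(X;Y) = H(X) + H(Y) − H(X,Y).
H(X) = 0.5140, H(Y) = 0.9810, H(X,Y) = 1.4673.
I(X;Y) = 0.5140 + 0.9810 − 1.4673 = 0.028 nats.

0.028 nats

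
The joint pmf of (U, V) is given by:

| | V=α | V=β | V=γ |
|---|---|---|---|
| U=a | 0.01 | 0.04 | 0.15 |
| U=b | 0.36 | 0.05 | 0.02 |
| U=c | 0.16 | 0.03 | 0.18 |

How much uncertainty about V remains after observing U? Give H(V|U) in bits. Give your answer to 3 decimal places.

Marginals: p(U) = (0.2000, 0.4300, 0.3700), p(V) = (0.5300, 0.1200, 0.3500).
H(V|U) = Σ p(U) · H(V|U=·).
  U=a: p=0.2000, H(V|U=a) = 0.9918
  U=b: p=0.4300, H(V|U=b) = 0.7815
  U=c: p=0.3700, H(V|U=c) = 1.3226
Weighted sum = 1.024 bits.

1.024 bits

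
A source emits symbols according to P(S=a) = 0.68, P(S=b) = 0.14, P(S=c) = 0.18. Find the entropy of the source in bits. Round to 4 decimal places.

H(S) = −Σ p·log₂ p.
  −(0.68)·log₂(0.68) = 0.37835
  −(0.14)·log₂(0.14) = 0.39711
  −(0.18)·log₂(0.18) = 0.44531
Sum: 0.37835 + 0.39711 + 0.44531 = 1.2208 bits.

1.2208 bits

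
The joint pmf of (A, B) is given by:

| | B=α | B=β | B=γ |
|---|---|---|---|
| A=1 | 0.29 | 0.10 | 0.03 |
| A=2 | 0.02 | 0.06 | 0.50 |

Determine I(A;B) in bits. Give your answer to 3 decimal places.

Marginals: p(A) = (0.4200, 0.5800), p(B) = (0.3100, 0.1600, 0.5300).
I(A;B) = H(A) + H(B) − H(A,B).
H(A) = 0.9815, H(B) = 1.4323, H(A,B) = 1.8583.
I(A;B) = 0.9815 + 1.4323 − 1.8583 = 0.555 bits.

0.555 bits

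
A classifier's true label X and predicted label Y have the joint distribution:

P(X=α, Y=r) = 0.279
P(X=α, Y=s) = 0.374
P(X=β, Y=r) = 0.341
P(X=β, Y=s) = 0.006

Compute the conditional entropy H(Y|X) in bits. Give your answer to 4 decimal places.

0.6867 bits

Marginals: p(X) = (0.6530, 0.3470), p(Y) = (0.6200, 0.3800).
H(Y|X) = Σ p(X) · H(Y|X=·).
  X=α: p=0.6530, H(Y|X=α) = 0.9847
  X=β: p=0.3470, H(Y|X=β) = 0.1259
Weighted sum = 0.6867 bits.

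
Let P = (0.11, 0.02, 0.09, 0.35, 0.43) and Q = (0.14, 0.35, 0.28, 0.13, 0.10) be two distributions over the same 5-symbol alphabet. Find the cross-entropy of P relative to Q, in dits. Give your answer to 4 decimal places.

0.8929 dits

H(P,Q) = −Σ p·log₁₀ q.
  −0.11·log₁₀(0.14) = 0.09393
  −0.02·log₁₀(0.35) = 0.00912
  −0.09·log₁₀(0.28) = 0.04976
  −0.35·log₁₀(0.13) = 0.31012
  −0.43·log₁₀(0.10) = 0.43000
H(P,Q) = 0.8929 dits.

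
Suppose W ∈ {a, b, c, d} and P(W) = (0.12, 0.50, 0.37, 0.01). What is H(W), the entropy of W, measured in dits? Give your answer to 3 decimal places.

H(W) = −Σ p·log₁₀ p.
  −(0.12)·log₁₀(0.12) = 0.1105
  −(0.50)·log₁₀(0.50) = 0.1505
  −(0.37)·log₁₀(0.37) = 0.1598
  −(0.01)·log₁₀(0.01) = 0.0200
Sum: 0.1105 + 0.1505 + 0.1598 + 0.0200 = 0.441 dits.

0.441 dits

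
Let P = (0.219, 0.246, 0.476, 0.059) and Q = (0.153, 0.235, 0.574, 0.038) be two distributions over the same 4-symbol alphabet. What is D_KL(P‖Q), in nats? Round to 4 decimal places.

0.0266 nats

D(P‖Q) = Σ p·ln(p/q).
  0.219·ln(0.219/0.153) = 0.07854
  0.246·ln(0.246/0.235) = 0.01125
  0.476·ln(0.476/0.574) = -0.08911
  0.059·ln(0.059/0.038) = 0.02596
D(P‖Q) = 0.0266 nats.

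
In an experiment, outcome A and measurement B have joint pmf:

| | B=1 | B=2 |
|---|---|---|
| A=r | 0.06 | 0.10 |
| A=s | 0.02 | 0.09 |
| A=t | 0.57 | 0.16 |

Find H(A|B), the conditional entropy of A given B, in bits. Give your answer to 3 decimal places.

Chain rule: H(A|B) = H(A,B) − H(B).
Marginals: p(A) = (0.1600, 0.1100, 0.7300), p(B) = (0.6500, 0.3500).
H(A,B) = 1.8865 bits; H(B) = 0.9341 bits.
H(A|B) = 1.8865 − 0.9341 = 0.952 bits.

0.952 bits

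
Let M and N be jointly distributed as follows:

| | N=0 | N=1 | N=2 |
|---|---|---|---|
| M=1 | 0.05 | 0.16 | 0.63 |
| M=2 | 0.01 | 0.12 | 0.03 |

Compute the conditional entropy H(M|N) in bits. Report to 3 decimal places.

Marginals: p(M) = (0.8400, 0.1600), p(N) = (0.0600, 0.2800, 0.6600).
H(M|N) = Σ p(N) · H(M|N=·).
  N=0: p=0.0600, H(M|N=0) = 0.6500
  N=1: p=0.2800, H(M|N=1) = 0.9852
  N=2: p=0.6600, H(M|N=2) = 0.2668
Weighted sum = 0.491 bits.

0.491 bits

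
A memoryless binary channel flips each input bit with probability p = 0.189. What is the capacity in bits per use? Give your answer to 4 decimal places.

0.3006 bits

Binary symmetric channel: C = 1 − h₂(ε) where h₂ is the binary entropy function.
h₂(0.189) = −0.189·log₂0.189 − 0.811·log₂0.811 = 0.6994.
C = 1 − 0.6994 = 0.3006 bits per channel use.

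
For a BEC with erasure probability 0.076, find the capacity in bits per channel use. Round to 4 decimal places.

0.9240 bits

Binary erasure channel: capacity C = 1 − ε.
C = 1 − 0.076 = 0.9240 bits per channel use.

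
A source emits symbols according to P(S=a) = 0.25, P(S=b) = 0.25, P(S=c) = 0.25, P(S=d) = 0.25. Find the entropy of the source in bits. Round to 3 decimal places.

H(S) = −Σ p·log₂ p.
  −(0.25)·log₂(0.25) = 0.5000
  −(0.25)·log₂(0.25) = 0.5000
  −(0.25)·log₂(0.25) = 0.5000
  −(0.25)·log₂(0.25) = 0.5000
Sum: 0.5000 + 0.5000 + 0.5000 + 0.5000 = 2.000 bits.

2.000 bits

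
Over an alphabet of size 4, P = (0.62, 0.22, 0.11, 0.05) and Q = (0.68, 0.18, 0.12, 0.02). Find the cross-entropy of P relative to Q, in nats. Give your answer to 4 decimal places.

H(P,Q) = −Σ p·ln q.
  −0.62·ln(0.68) = 0.23911
  −0.22·ln(0.18) = 0.37726
  −0.11·ln(0.12) = 0.23323
  −0.05·ln(0.02) = 0.19560
H(P,Q) = 1.0452 nats.

1.0452 nats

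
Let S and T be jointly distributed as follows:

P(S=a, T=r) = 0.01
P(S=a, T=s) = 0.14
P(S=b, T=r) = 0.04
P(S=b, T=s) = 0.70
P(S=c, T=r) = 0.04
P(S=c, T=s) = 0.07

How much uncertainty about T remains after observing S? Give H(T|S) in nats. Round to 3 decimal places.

0.264 nats

Chain rule: H(T|S) = H(S,T) − H(S).
Marginals: p(S) = (0.1500, 0.7400, 0.1100), p(T) = (0.0900, 0.9100).
H(S,T) = 1.0146 nats; H(S) = 0.7502 nats.
H(T|S) = 1.0146 − 0.7502 = 0.264 nats.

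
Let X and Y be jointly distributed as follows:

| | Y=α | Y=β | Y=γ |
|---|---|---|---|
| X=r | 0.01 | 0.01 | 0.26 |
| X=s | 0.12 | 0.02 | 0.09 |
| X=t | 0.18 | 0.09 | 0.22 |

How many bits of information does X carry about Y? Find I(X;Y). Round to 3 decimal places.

Marginals: p(X) = (0.2800, 0.2300, 0.4900), p(Y) = (0.3100, 0.1200, 0.5700).
I(X;Y) = Σ p(x,y)·log₂[p(x,y)/(p(x)p(y))].
  (r,α): 0.01·log₂(0.1152) = -0.0312
  (r,β): 0.01·log₂(0.2976) = -0.0175
  (r,γ): 0.26·log₂(1.6291) = 0.1831
  (s,α): 0.12·log₂(1.6830) = 0.0901
  (s,β): 0.02·log₂(0.7246) = -0.0093
  (s,γ): 0.09·log₂(0.6865) = -0.0488
  (t,α): 0.18·log₂(1.1850) = 0.0441
  (t,β): 0.09·log₂(1.5306) = 0.0553
  (t,γ): 0.22·log₂(0.7877) = -0.0757
Sum = 0.190 bits.

0.190 bits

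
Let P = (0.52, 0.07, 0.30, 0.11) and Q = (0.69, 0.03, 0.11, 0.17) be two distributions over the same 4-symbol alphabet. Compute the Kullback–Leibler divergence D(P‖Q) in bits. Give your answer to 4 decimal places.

0.2385 bits

D(P‖Q) = Σ p·log₂(p/q).
  0.52·log₂(0.52/0.69) = -0.21220
  0.07·log₂(0.07/0.03) = 0.08557
  0.30·log₂(0.30/0.11) = 0.43424
  0.11·log₂(0.11/0.17) = -0.06908
D(P‖Q) = 0.2385 bits.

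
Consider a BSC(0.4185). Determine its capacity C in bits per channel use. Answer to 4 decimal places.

0.0193 bits

Binary symmetric channel: C = 1 − h₂(ε) where h₂ is the binary entropy function.
h₂(0.4185) = −0.4185·log₂0.4185 − 0.5815·log₂0.5815 = 0.9807.
C = 1 − 0.9807 = 0.0193 bits per channel use.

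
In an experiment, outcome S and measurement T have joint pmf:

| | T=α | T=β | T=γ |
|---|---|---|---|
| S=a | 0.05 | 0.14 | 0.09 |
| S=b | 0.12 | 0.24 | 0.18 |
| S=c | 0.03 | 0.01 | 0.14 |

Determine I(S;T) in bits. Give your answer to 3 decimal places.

Marginals: p(S) = (0.2800, 0.5400, 0.1800), p(T) = (0.2000, 0.3900, 0.4100).
I(S;T) = H(S) + H(T) − H(S,T).
H(S) = 1.4396, H(T) = 1.5216, H(S,T) = 2.8477.
I(S;T) = 1.4396 + 1.5216 − 2.8477 = 0.113 bits.

0.113 bits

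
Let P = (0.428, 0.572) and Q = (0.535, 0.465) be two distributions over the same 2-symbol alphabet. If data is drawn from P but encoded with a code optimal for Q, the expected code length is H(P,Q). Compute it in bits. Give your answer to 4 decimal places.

1.0181 bits

H(P,Q) = −Σ p·log₂ q.
  −0.428·log₂(0.535) = 0.38622
  −0.572·log₂(0.465) = 0.63189
H(P,Q) = 1.0181 bits.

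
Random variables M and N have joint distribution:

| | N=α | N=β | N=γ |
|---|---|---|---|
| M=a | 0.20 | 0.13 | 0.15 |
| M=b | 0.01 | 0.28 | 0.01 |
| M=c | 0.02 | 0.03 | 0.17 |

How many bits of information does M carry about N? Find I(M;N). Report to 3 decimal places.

0.443 bits

Marginals: p(M) = (0.4800, 0.3000, 0.2200), p(N) = (0.2300, 0.4400, 0.3300).
I(M;N) = H(M) + H(N) − H(M,N).
H(M) = 1.5099, H(N) = 1.5366, H(M,N) = 2.6039.
I(M;N) = 1.5099 + 1.5366 − 2.6039 = 0.443 bits.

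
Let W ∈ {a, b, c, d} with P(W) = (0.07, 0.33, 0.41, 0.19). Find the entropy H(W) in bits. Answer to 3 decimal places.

H(W) = −Σ p·log₂ p.
  −(0.07)·log₂(0.07) = 0.2686
  −(0.33)·log₂(0.33) = 0.5278
  −(0.41)·log₂(0.41) = 0.5274
  −(0.19)·log₂(0.19) = 0.4552
Sum: 0.2686 + 0.5278 + 0.5274 + 0.4552 = 1.779 bits.

1.779 bits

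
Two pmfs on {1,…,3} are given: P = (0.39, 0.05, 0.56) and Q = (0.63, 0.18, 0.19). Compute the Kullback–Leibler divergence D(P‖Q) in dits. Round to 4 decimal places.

D(P‖Q) = Σ p·log₁₀(p/q).
  0.39·log₁₀(0.39/0.63) = -0.08123
  0.05·log₁₀(0.05/0.18) = -0.02782
  0.56·log₁₀(0.56/0.19) = 0.26288
D(P‖Q) = 0.1538 dits.

0.1538 dits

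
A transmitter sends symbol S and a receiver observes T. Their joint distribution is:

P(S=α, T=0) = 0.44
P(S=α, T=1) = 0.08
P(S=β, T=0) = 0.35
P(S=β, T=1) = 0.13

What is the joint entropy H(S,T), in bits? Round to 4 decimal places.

H(S,T) = −Σ p(x,y)·log₂ p(x,y) over all 4 cells.
  cell (α,0): −0.44·log₂0.44 = 0.52115
  cell (α,1): −0.08·log₂0.08 = 0.29151
  cell (β,0): −0.35·log₂0.35 = 0.53010
  cell (β,1): −0.13·log₂0.13 = 0.38264
Sum = 1.7254 bits.

1.7254 bits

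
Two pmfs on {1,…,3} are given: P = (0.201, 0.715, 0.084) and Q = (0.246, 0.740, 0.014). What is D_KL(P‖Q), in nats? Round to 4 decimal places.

0.0853 nats

D(P‖Q) = Σ p·ln(p/q).
  0.201·ln(0.201/0.246) = -0.04061
  0.715·ln(0.715/0.740) = -0.02457
  0.084·ln(0.084/0.014) = 0.15051
D(P‖Q) = 0.0853 nats.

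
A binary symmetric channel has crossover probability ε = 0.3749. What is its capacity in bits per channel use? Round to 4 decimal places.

0.0456 bits

Binary symmetric channel: C = 1 − h₂(ε) where h₂ is the binary entropy function.
h₂(0.3749) = −0.3749·log₂0.3749 − 0.6251·log₂0.6251 = 0.9544.
C = 1 − 0.9544 = 0.0456 bits per channel use.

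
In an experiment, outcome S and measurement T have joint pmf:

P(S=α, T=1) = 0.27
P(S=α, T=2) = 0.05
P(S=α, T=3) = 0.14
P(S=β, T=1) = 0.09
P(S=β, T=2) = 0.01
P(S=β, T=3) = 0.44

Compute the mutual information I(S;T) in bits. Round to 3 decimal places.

0.202 bits

Marginals: p(S) = (0.4600, 0.5400), p(T) = (0.3600, 0.0600, 0.5800).
I(S;T) = Σ p(x,y)·log₂[p(x,y)/(p(x)p(y))].
  (α,1): 0.27·log₂(1.6304) = 0.1904
  (α,2): 0.05·log₂(1.8116) = 0.0429
  (α,3): 0.14·log₂(0.5247) = -0.1302
  (β,1): 0.09·log₂(0.4630) = -0.1000
  (β,2): 0.01·log₂(0.3086) = -0.0170
  (β,3): 0.44·log₂(1.4049) = 0.2158
Sum = 0.202 bits.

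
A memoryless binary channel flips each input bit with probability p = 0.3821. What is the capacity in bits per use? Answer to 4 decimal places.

Binary symmetric channel: C = 1 − h₂(ε) where h₂ is the binary entropy function.
h₂(0.3821) = −0.3821·log₂0.3821 − 0.6179·log₂0.6179 = 0.9595.
C = 1 − 0.9595 = 0.0405 bits per channel use.

0.0405 bits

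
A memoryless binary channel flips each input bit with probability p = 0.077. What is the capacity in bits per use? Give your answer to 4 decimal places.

Binary symmetric channel: C = 1 − h₂(ε) where h₂ is the binary entropy function.
h₂(0.077) = −0.077·log₂0.077 − 0.923·log₂0.923 = 0.3915.
C = 1 − 0.3915 = 0.6085 bits per channel use.

0.6085 bits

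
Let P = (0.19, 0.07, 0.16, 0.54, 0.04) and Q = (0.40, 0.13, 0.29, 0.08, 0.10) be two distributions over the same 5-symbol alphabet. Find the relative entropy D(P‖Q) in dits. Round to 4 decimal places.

D(P‖Q) = Σ p·log₁₀(p/q).
  0.19·log₁₀(0.19/0.40) = -0.06143
  0.07·log₁₀(0.07/0.13) = -0.01882
  0.16·log₁₀(0.16/0.29) = -0.04132
  0.54·log₁₀(0.54/0.08) = 0.44782
  0.04·log₁₀(0.04/0.10) = -0.01592
D(P‖Q) = 0.3103 dits.

0.3103 dits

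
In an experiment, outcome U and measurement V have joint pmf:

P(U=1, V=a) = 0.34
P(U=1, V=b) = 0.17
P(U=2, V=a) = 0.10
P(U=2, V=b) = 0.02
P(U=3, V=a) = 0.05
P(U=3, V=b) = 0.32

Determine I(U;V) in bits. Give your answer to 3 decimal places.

0.242 bits

Marginals: p(U) = (0.5100, 0.1200, 0.3700), p(V) = (0.4900, 0.5100).
I(U;V) = Σ p(x,y)·log₂[p(x,y)/(p(x)p(y))].
  (1,a): 0.34·log₂(1.3605) = 0.1510
  (1,b): 0.17·log₂(0.6536) = -0.1043
  (2,a): 0.10·log₂(1.7007) = 0.0766
  (2,b): 0.02·log₂(0.3268) = -0.0323
  (3,a): 0.05·log₂(0.2758) = -0.0929
  (3,b): 0.32·log₂(1.6958) = 0.2438
Sum = 0.242 bits.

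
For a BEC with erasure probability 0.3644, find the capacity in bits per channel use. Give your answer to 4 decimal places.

Binary erasure channel: capacity C = 1 − ε.
C = 1 − 0.3644 = 0.6356 bits per channel use.

0.6356 bits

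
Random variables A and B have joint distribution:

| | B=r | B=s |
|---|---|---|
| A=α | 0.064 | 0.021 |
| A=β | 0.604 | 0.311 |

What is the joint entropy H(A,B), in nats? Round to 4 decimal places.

0.9248 nats

H(A,B) = −Σ p(x,y)·ln p(x,y) over all 4 cells.
  cell (α,r): −0.064·ln0.064 = 0.17593
  cell (α,s): −0.021·ln0.021 = 0.08113
  cell (β,r): −0.604·ln0.604 = 0.30453
  cell (β,s): −0.311·ln0.311 = 0.36324
Sum = 0.9248 nats.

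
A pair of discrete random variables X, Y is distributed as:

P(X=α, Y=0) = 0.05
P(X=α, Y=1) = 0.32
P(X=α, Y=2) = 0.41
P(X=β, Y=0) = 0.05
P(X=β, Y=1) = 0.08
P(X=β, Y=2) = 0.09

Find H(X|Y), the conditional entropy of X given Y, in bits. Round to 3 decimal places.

0.729 bits

Marginals: p(X) = (0.7800, 0.2200), p(Y) = (0.1000, 0.4000, 0.5000).
H(X|Y) = Σ p(Y) · H(X|Y=·).
  Y=0: p=0.1000, H(X|Y=0) = 1.0000
  Y=1: p=0.4000, H(X|Y=1) = 0.7219
  Y=2: p=0.5000, H(X|Y=2) = 0.6801
Weighted sum = 0.729 bits.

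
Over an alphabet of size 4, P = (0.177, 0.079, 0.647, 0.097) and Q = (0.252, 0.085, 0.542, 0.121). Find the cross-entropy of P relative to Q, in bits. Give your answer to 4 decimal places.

H(P,Q) = −Σ p·log₂ q.
  −0.177·log₂(0.252) = 0.35197
  −0.079·log₂(0.085) = 0.28096
  −0.647·log₂(0.542) = 0.57171
  −0.097·log₂(0.121) = 0.29555
H(P,Q) = 1.5002 bits.

1.5002 bits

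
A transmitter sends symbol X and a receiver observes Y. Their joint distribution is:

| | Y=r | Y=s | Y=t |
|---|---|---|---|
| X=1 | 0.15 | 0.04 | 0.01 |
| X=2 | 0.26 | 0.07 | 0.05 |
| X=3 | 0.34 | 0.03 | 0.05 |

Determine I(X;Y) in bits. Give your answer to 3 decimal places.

Marginals: p(X) = (0.2000, 0.3800, 0.4200), p(Y) = (0.7500, 0.1400, 0.1100).
I(X;Y) = H(X) + H(Y) − H(X,Y).
H(X) = 1.5205, H(Y) = 1.0587, H(X,Y) = 2.5497.
I(X;Y) = 1.5205 + 1.0587 − 2.5497 = 0.029 bits.

0.029 bits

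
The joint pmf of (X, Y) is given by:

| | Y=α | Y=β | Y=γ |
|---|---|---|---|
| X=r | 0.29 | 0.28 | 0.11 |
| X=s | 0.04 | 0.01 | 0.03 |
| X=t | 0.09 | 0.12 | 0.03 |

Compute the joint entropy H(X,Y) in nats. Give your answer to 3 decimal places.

1.815 nats

H(X,Y) = −Σ p(x,y)·ln p(x,y) over all 9 cells.
  cell (r,α): −0.29·ln0.29 = 0.3590
  cell (r,β): −0.28·ln0.28 = 0.3564
  cell (r,γ): −0.11·ln0.11 = 0.2428
  cell (s,α): −0.04·ln0.04 = 0.1288
  cell (s,β): −0.01·ln0.01 = 0.0461
  cell (s,γ): −0.03·ln0.03 = 0.1052
  cell (t,α): −0.09·ln0.09 = 0.2167
  cell (t,β): −0.12·ln0.12 = 0.2544
  cell (t,γ): −0.03·ln0.03 = 0.1052
Sum = 1.815 nats.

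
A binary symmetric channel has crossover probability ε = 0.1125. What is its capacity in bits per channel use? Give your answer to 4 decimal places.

Binary symmetric channel: C = 1 − h₂(ε) where h₂ is the binary entropy function.
h₂(0.1125) = −0.1125·log₂0.1125 − 0.8875·log₂0.8875 = 0.5074.
C = 1 − 0.5074 = 0.4926 bits per channel use.

0.4926 bits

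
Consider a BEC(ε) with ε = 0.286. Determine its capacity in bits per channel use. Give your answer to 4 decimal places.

0.7140 bits

Binary erasure channel: capacity C = 1 − ε.
C = 1 − 0.286 = 0.7140 bits per channel use.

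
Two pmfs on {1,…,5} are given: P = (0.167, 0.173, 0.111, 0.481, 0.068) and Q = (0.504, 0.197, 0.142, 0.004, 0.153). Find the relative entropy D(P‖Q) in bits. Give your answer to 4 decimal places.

2.9061 bits

D(P‖Q) = Σ p·log₂(p/q).
  0.167·log₂(0.167/0.504) = -0.26613
  0.173·log₂(0.173/0.197) = -0.03242
  0.111·log₂(0.111/0.142) = -0.03944
  0.481·log₂(0.481/0.004) = 3.32366
  0.068·log₂(0.068/0.153) = -0.07955
D(P‖Q) = 2.9061 bits.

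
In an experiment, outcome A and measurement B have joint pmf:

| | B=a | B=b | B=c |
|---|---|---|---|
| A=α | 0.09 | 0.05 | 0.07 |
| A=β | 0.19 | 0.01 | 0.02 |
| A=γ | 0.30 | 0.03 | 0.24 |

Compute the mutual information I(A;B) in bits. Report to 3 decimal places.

Marginals: p(A) = (0.2100, 0.2200, 0.5700), p(B) = (0.5800, 0.0900, 0.3300).
I(A;B) = Σ p(x,y)·log₂[p(x,y)/(p(x)p(y))].
  (α,a): 0.09·log₂(0.7389) = -0.0393
  (α,b): 0.05·log₂(2.6455) = 0.0702
  (α,c): 0.07·log₂(1.0101) = 0.0010
  (β,a): 0.19·log₂(1.4890) = 0.1091
  (β,b): 0.01·log₂(0.5051) = -0.0099
  (β,c): 0.02·log₂(0.2755) = -0.0372
  (γ,a): 0.30·log₂(0.9074) = -0.0420
  (γ,b): 0.03·log₂(0.5848) = -0.0232
  (γ,c): 0.24·log₂(1.2759) = 0.0844
Sum = 0.113 bits.

0.113 bits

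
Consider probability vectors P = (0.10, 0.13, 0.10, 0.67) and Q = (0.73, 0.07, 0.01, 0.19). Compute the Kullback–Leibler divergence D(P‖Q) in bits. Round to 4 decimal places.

D(P‖Q) = Σ p·log₂(p/q).
  0.10·log₂(0.10/0.73) = -0.28679
  0.13·log₂(0.13/0.07) = 0.11610
  0.10·log₂(0.10/0.01) = 0.33219
  0.67·log₂(0.67/0.19) = 1.21817
D(P‖Q) = 1.3797 bits.

1.3797 bits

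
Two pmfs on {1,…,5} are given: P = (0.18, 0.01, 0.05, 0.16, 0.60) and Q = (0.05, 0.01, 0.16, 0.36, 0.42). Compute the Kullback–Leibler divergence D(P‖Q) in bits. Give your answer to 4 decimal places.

0.3703 bits

D(P‖Q) = Σ p·log₂(p/q).
  0.18·log₂(0.18/0.05) = 0.33264
  0.01·log₂(0.01/0.01) = 0.00000
  0.05·log₂(0.05/0.16) = -0.08390
  0.16·log₂(0.16/0.36) = -0.18719
  0.60·log₂(0.60/0.42) = 0.30874
D(P‖Q) = 0.3703 bits.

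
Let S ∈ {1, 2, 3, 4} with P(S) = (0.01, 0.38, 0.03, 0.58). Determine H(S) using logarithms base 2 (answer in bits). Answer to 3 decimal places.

H(S) = −Σ p·log₂ p.
  −(0.01)·log₂(0.01) = 0.0664
  −(0.38)·log₂(0.38) = 0.5305
  −(0.03)·log₂(0.03) = 0.1518
  −(0.58)·log₂(0.58) = 0.4558
Sum: 0.0664 + 0.5305 + 0.1518 + 0.4558 = 1.204 bits.

1.204 bits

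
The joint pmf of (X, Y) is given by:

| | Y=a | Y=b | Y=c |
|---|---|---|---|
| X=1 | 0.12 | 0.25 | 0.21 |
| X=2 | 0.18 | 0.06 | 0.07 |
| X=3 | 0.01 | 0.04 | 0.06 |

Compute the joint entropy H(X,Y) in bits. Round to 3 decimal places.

2.793 bits

H(X,Y) = −Σ p(x,y)·log₂ p(x,y) over all 9 cells.
  cell (1,a): −0.12·log₂0.12 = 0.3671
  cell (1,b): −0.25·log₂0.25 = 0.5000
  cell (1,c): −0.21·log₂0.21 = 0.4728
  cell (2,a): −0.18·log₂0.18 = 0.4453
  cell (2,b): −0.06·log₂0.06 = 0.2435
  cell (2,c): −0.07·log₂0.07 = 0.2686
  cell (3,a): −0.01·log₂0.01 = 0.0664
  cell (3,b): −0.04·log₂0.04 = 0.1858
  cell (3,c): −0.06·log₂0.06 = 0.2435
Sum = 2.793 bits.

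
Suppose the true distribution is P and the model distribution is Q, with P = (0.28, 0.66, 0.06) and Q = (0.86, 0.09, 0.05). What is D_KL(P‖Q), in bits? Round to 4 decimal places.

1.4596 bits

D(P‖Q) = Σ p·log₂(p/q).
  0.28·log₂(0.28/0.86) = -0.45329
  0.66·log₂(0.66/0.09) = 1.89715
  0.06·log₂(0.06/0.05) = 0.01578
D(P‖Q) = 1.4596 bits.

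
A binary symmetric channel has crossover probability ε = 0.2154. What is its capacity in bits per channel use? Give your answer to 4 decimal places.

0.2483 bits

Binary symmetric channel: C = 1 − h₂(ε) where h₂ is the binary entropy function.
h₂(0.2154) = −0.2154·log₂0.2154 − 0.7846·log₂0.7846 = 0.7517.
C = 1 − 0.7517 = 0.2483 bits per channel use.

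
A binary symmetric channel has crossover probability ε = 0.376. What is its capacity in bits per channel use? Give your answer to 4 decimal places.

0.0448 bits

Binary symmetric channel: C = 1 − h₂(ε) where h₂ is the binary entropy function.
h₂(0.376) = −0.376·log₂0.376 − 0.624·log₂0.624 = 0.9552.
C = 1 − 0.9552 = 0.0448 bits per channel use.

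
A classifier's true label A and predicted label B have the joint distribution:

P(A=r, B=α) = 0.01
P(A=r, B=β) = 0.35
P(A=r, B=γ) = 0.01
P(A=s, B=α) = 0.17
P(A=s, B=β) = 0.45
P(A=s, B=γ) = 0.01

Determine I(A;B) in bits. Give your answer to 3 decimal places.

Marginals: p(A) = (0.3700, 0.6300), p(B) = (0.1800, 0.8000, 0.0200).
I(A;B) = Σ p(x,y)·log₂[p(x,y)/(p(x)p(y))].
  (r,α): 0.01·log₂(0.1502) = -0.0274
  (r,β): 0.35·log₂(1.1824) = 0.0846
  (r,γ): 0.01·log₂(1.3514) = 0.0043
  (s,α): 0.17·log₂(1.4991) = 0.0993
  (s,β): 0.45·log₂(0.8929) = -0.0736
  (s,γ): 0.01·log₂(0.7937) = -0.0033
Sum = 0.084 bits.

0.084 bits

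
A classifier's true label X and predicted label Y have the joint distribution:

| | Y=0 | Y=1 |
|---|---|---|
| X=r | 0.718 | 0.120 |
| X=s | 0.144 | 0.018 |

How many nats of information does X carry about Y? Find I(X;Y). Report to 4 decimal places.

0.0006 nats

Marginals: p(X) = (0.8380, 0.1620), p(Y) = (0.8620, 0.1380).
I(X;Y) = Σ p(x,y)·ln[p(x,y)/(p(x)p(y))].
  (r,0): 0.718·ln(0.9940) = -0.00434
  (r,1): 0.120·ln(1.0377) = 0.00444
  (s,0): 0.144·ln(1.0312) = 0.00442
  (s,1): 0.018·ln(0.8052) = -0.00390
Sum = 0.0006 nats.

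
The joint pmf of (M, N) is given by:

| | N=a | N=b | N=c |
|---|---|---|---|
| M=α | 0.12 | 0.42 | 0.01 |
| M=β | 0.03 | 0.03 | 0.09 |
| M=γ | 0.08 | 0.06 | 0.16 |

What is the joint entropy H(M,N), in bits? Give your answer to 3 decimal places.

H(M,N) = −Σ p(x,y)·log₂ p(x,y) over all 9 cells.
  cell (α,a): −0.12·log₂0.12 = 0.3671
  cell (α,b): −0.42·log₂0.42 = 0.5256
  cell (α,c): −0.01·log₂0.01 = 0.0664
  cell (β,a): −0.03·log₂0.03 = 0.1518
  cell (β,b): −0.03·log₂0.03 = 0.1518
  cell (β,c): −0.09·log₂0.09 = 0.3127
  cell (γ,a): −0.08·log₂0.08 = 0.2915
  cell (γ,b): −0.06·log₂0.06 = 0.2435
  cell (γ,c): −0.16·log₂0.16 = 0.4230
Sum = 2.533 bits.

2.533 bits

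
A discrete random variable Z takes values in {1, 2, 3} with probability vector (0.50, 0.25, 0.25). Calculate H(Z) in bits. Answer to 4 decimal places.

H(Z) = −Σ p·log₂ p.
  −(0.50)·log₂(0.50) = 0.50000
  −(0.25)·log₂(0.25) = 0.50000
  −(0.25)·log₂(0.25) = 0.50000
Sum: 0.50000 + 0.50000 + 0.50000 = 1.5000 bits.

1.5000 bits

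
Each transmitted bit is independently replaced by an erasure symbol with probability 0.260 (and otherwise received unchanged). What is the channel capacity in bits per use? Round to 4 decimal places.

0.7400 bits

Binary erasure channel: capacity C = 1 − ε.
C = 1 − 0.260 = 0.7400 bits per channel use.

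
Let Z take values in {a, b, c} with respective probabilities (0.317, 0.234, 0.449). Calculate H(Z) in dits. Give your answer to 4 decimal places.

H(Z) = −Σ p·log₁₀ p.
  −(0.317)·log₁₀(0.317) = 0.15816
  −(0.234)·log₁₀(0.234) = 0.14760
  −(0.449)·log₁₀(0.449) = 0.15614
Sum: 0.15816 + 0.14760 + 0.15614 = 0.4619 dits.

0.4619 dits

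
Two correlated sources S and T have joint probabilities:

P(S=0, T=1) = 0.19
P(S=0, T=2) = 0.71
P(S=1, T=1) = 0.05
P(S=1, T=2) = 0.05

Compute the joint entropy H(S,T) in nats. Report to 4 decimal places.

0.8583 nats

H(S,T) = −Σ p(x,y)·ln p(x,y) over all 4 cells.
  cell (0,1): −0.19·ln0.19 = 0.31554
  cell (0,2): −0.71·ln0.71 = 0.24317
  cell (1,1): −0.05·ln0.05 = 0.14979
  cell (1,2): −0.05·ln0.05 = 0.14979
Sum = 0.8583 nats.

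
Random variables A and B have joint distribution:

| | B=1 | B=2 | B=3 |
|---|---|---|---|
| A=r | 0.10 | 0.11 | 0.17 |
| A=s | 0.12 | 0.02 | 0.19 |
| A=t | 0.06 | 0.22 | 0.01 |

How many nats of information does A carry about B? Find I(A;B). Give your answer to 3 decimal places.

Marginals: p(A) = (0.3800, 0.3300, 0.2900), p(B) = (0.2800, 0.3500, 0.3700).
I(A;B) = H(A) + H(B) − H(A,B).
H(A) = 1.0925, H(B) = 1.0917, H(A,B) = 1.9705.
I(A;B) = 1.0925 + 1.0917 − 1.9705 = 0.214 nats.

0.214 nats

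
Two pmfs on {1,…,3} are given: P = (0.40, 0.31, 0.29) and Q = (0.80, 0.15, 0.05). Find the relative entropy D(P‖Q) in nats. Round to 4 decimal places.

0.4576 nats

D(P‖Q) = Σ p·ln(p/q).
  0.40·ln(0.40/0.80) = -0.27726
  0.31·ln(0.31/0.15) = 0.22504
  0.29·ln(0.29/0.05) = 0.50978
D(P‖Q) = 0.4576 nats.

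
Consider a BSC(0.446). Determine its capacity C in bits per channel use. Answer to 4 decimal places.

Binary symmetric channel: C = 1 − h₂(ε) where h₂ is the binary entropy function.
h₂(0.446) = −0.446·log₂0.446 − 0.554·log₂0.554 = 0.9916.
C = 1 − 0.9916 = 0.0084 bits per channel use.

0.0084 bits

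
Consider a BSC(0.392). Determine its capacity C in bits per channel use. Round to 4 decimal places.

Binary symmetric channel: C = 1 − h₂(ε) where h₂ is the binary entropy function.
h₂(0.392) = −0.392·log₂0.392 − 0.608·log₂0.608 = 0.9661.
C = 1 − 0.9661 = 0.0339 bits per channel use.

0.0339 bits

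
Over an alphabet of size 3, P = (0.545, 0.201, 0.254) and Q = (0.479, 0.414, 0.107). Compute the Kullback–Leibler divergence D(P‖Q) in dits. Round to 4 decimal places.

0.0628 dits

D(P‖Q) = Σ p·log₁₀(p/q).
  0.545·log₁₀(0.545/0.479) = 0.03055
  0.201·log₁₀(0.201/0.414) = -0.06307
  0.254·log₁₀(0.254/0.107) = 0.09536
D(P‖Q) = 0.0628 dits.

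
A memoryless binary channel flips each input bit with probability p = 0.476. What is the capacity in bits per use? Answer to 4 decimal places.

0.0017 bits

Binary symmetric channel: C = 1 − h₂(ε) where h₂ is the binary entropy function.
h₂(0.476) = −0.476·log₂0.476 − 0.524·log₂0.524 = 0.9983.
C = 1 − 0.9983 = 0.0017 bits per channel use.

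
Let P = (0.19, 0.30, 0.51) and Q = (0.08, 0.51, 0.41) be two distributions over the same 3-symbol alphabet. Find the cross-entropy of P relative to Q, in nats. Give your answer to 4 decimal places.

1.1366 nats

H(P,Q) = −Σ p·ln q.
  −0.19·ln(0.08) = 0.47989
  −0.30·ln(0.51) = 0.20200
  −0.51·ln(0.41) = 0.45472
H(P,Q) = 1.1366 nats.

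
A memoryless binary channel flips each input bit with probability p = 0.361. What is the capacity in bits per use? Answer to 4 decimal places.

Binary symmetric channel: C = 1 − h₂(ε) where h₂ is the binary entropy function.
h₂(0.361) = −0.361·log₂0.361 − 0.639·log₂0.639 = 0.9435.
C = 1 − 0.9435 = 0.0565 bits per channel use.

0.0565 bits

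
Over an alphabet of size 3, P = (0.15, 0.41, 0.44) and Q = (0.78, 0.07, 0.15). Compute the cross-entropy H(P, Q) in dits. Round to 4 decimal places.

H(P,Q) = −Σ p·log₁₀ q.
  −0.15·log₁₀(0.78) = 0.01619
  −0.41·log₁₀(0.07) = 0.47351
  −0.44·log₁₀(0.15) = 0.36252
H(P,Q) = 0.8522 dits.

0.8522 dits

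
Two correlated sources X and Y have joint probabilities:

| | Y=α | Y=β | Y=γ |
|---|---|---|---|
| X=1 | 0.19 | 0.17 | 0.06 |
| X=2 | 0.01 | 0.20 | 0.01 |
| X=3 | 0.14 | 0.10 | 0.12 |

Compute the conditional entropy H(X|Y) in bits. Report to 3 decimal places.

1.331 bits

Chain rule: H(X|Y) = H(X,Y) − H(Y).
Marginals: p(X) = (0.4200, 0.2200, 0.3600), p(Y) = (0.3400, 0.4700, 0.1900).
H(X,Y) = 2.8270 bits; H(Y) = 1.4964 bits.
H(X|Y) = 2.8270 − 1.4964 = 1.331 bits.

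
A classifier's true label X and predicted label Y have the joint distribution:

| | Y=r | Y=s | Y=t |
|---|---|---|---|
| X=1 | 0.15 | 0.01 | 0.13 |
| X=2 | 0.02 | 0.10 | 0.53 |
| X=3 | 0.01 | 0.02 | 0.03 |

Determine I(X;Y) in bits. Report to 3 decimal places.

Marginals: p(X) = (0.2900, 0.6500, 0.0600), p(Y) = (0.1800, 0.1300, 0.6900).
I(X;Y) = Σ p(x,y)·log₂[p(x,y)/(p(x)p(y))].
  (1,r): 0.15·log₂(2.8736) = 0.2284
  (1,s): 0.01·log₂(0.2653) = -0.0191
  (1,t): 0.13·log₂(0.6497) = -0.0809
  (2,r): 0.02·log₂(0.1709) = -0.0510
  (2,s): 0.10·log₂(1.1834) = 0.0243
  (2,t): 0.53·log₂(1.1817) = 0.1277
  (3,r): 0.01·log₂(0.9259) = -0.0011
  (3,s): 0.02·log₂(2.5641) = 0.0272
  (3,t): 0.03·log₂(0.7246) = -0.0139
Sum = 0.242 bits.

0.242 bits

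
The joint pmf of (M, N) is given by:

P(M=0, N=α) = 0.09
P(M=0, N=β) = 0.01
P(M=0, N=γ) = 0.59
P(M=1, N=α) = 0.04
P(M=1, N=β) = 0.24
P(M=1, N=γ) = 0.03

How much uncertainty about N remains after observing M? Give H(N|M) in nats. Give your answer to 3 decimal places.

Marginals: p(M) = (0.6900, 0.3100), p(N) = (0.1300, 0.2500, 0.6200).
H(N|M) = Σ p(M) · H(N|M=·).
  M=0: p=0.6900, H(N|M=0) = 0.4609
  M=1: p=0.3100, H(N|M=1) = 0.6884
Weighted sum = 0.531 nats.

0.531 nats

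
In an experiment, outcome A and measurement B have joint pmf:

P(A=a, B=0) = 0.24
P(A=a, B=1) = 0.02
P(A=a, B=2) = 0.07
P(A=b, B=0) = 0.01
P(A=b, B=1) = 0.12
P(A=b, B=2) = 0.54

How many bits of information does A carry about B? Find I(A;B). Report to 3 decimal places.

0.458 bits

Marginals: p(A) = (0.3300, 0.6700), p(B) = (0.2500, 0.1400, 0.6100).
I(A;B) = H(A) + H(B) − H(A,B).
H(A) = 0.9149, H(B) = 1.3321, H(A,B) = 1.7891.
I(A;B) = 0.9149 + 1.3321 − 1.7891 = 0.458 bits.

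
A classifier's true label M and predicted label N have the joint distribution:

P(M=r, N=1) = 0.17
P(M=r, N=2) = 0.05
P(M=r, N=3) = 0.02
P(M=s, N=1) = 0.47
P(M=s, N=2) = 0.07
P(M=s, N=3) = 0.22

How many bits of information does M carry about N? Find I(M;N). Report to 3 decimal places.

Marginals: p(M) = (0.2400, 0.7600), p(N) = (0.6400, 0.1200, 0.2400).
I(M;N) = H(M) + H(N) − H(M,N).
H(M) = 0.7950, H(N) = 1.2733, H(M,N) = 2.0246.
I(M;N) = 0.7950 + 1.2733 − 2.0246 = 0.044 bits.

0.044 bits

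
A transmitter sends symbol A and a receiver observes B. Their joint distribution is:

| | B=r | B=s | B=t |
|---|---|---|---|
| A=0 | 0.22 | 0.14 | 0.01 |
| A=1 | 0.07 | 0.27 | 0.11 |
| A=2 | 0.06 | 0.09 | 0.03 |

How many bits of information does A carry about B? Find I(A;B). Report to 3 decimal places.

Marginals: p(A) = (0.3700, 0.4500, 0.1800), p(B) = (0.3500, 0.5000, 0.1500).
I(A;B) = Σ p(x,y)·log₂[p(x,y)/(p(x)p(y))].
  (0,r): 0.22·log₂(1.6988) = 0.1682
  (0,s): 0.14·log₂(0.7568) = -0.0563
  (0,t): 0.01·log₂(0.1802) = -0.0247
  (1,r): 0.07·log₂(0.4444) = -0.0819
  (1,s): 0.27·log₂(1.2000) = 0.0710
  (1,t): 0.11·log₂(1.6296) = 0.0775
  (2,r): 0.06·log₂(0.9524) = -0.0042
  (2,s): 0.09·log₂(1.0000) = 0.0000
  (2,t): 0.03·log₂(1.1111) = 0.0046
Sum = 0.154 bits.

0.154 bits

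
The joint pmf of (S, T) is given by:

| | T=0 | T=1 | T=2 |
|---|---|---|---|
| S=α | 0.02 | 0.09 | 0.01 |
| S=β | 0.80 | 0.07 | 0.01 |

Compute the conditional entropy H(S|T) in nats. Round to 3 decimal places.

0.218 nats

Marginals: p(S) = (0.1200, 0.8800), p(T) = (0.8200, 0.1600, 0.0200).
H(S|T) = Σ p(T) · H(S|T=·).
  T=0: p=0.8200, H(S|T=0) = 0.1147
  T=1: p=0.1600, H(S|T=1) = 0.6853
  T=2: p=0.0200, H(S|T=2) = 0.6931
Weighted sum = 0.218 nats.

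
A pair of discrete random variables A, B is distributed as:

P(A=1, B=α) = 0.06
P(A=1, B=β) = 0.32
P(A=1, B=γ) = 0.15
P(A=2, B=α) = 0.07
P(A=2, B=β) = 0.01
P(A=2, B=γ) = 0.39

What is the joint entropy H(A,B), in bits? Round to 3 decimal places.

2.045 bits

H(A,B) = −Σ p(x,y)·log₂ p(x,y) over all 6 cells.
  cell (1,α): −0.06·log₂0.06 = 0.2435
  cell (1,β): −0.32·log₂0.32 = 0.5260
  cell (1,γ): −0.15·log₂0.15 = 0.4105
  cell (2,α): −0.07·log₂0.07 = 0.2686
  cell (2,β): −0.01·log₂0.01 = 0.0664
  cell (2,γ): −0.39·log₂0.39 = 0.5298
Sum = 2.045 bits.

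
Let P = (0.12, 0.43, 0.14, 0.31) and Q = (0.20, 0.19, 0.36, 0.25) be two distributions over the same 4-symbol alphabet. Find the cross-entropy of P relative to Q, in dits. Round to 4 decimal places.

0.6428 dits

H(P,Q) = −Σ p·log₁₀ q.
  −0.12·log₁₀(0.20) = 0.08388
  −0.43·log₁₀(0.19) = 0.31014
  −0.14·log₁₀(0.36) = 0.06212
  −0.31·log₁₀(0.25) = 0.18664
H(P,Q) = 0.6428 dits.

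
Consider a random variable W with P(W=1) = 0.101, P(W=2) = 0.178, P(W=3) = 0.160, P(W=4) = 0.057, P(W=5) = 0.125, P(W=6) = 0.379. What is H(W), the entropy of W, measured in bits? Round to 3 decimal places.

2.341 bits

H(W) = −Σ p·log₂ p.
  −(0.101)·log₂(0.101) = 0.3341
  −(0.178)·log₂(0.178) = 0.4432
  −(0.160)·log₂(0.160) = 0.4230
  −(0.057)·log₂(0.057) = 0.2356
  −(0.125)·log₂(0.125) = 0.3750
  −(0.379)·log₂(0.379) = 0.5305
Sum: 0.3341 + 0.4432 + 0.4230 + 0.2356 + 0.3750 + 0.5305 = 2.341 bits.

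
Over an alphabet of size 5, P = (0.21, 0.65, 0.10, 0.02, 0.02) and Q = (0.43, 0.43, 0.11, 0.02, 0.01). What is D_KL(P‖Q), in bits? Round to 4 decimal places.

D(P‖Q) = Σ p·log₂(p/q).
  0.21·log₂(0.21/0.43) = -0.21713
  0.65·log₂(0.65/0.43) = 0.38747
  0.10·log₂(0.10/0.11) = -0.01375
  0.02·log₂(0.02/0.02) = 0.00000
  0.02·log₂(0.02/0.01) = 0.02000
D(P‖Q) = 0.1766 bits.

0.1766 bits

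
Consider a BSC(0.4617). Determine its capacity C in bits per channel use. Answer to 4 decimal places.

Binary symmetric channel: C = 1 − h₂(ε) where h₂ is the binary entropy function.
h₂(0.4617) = −0.4617·log₂0.4617 − 0.5383·log₂0.5383 = 0.9958.
C = 1 − 0.9958 = 0.0042 bits per channel use.

0.0042 bits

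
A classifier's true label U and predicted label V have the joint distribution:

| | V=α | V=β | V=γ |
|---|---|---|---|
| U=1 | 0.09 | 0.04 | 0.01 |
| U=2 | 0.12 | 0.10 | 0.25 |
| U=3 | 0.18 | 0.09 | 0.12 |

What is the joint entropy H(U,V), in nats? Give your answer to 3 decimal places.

H(U,V) = −Σ p(x,y)·ln p(x,y) over all 9 cells.
  cell (1,α): −0.09·ln0.09 = 0.2167
  cell (1,β): −0.04·ln0.04 = 0.1288
  cell (1,γ): −0.01·ln0.01 = 0.0461
  cell (2,α): −0.12·ln0.12 = 0.2544
  cell (2,β): −0.10·ln0.10 = 0.2303
  cell (2,γ): −0.25·ln0.25 = 0.3466
  cell (3,α): −0.18·ln0.18 = 0.3087
  cell (3,β): −0.09·ln0.09 = 0.2167
  cell (3,γ): −0.12·ln0.12 = 0.2544
Sum = 2.003 nats.

2.003 nats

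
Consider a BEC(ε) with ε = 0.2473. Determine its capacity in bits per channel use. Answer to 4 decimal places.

0.7527 bits

Binary erasure channel: capacity C = 1 − ε.
C = 1 − 0.2473 = 0.7527 bits per channel use.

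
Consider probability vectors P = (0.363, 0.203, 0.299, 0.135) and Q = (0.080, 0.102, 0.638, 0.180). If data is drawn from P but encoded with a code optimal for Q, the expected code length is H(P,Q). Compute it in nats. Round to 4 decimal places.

1.7461 nats

H(P,Q) = −Σ p·ln q.
  −0.363·ln(0.080) = 0.91684
  −0.203·ln(0.102) = 0.46340
  −0.299·ln(0.638) = 0.13438
  −0.135·ln(0.180) = 0.23150
H(P,Q) = 1.7461 nats.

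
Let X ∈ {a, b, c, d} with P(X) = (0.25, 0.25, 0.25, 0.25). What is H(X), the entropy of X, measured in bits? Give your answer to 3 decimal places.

H(X) = −Σ p·log₂ p.
  −(0.25)·log₂(0.25) = 0.5000
  −(0.25)·log₂(0.25) = 0.5000
  −(0.25)·log₂(0.25) = 0.5000
  −(0.25)·log₂(0.25) = 0.5000
Sum: 0.5000 + 0.5000 + 0.5000 + 0.5000 = 2.000 bits.

2.000 bits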